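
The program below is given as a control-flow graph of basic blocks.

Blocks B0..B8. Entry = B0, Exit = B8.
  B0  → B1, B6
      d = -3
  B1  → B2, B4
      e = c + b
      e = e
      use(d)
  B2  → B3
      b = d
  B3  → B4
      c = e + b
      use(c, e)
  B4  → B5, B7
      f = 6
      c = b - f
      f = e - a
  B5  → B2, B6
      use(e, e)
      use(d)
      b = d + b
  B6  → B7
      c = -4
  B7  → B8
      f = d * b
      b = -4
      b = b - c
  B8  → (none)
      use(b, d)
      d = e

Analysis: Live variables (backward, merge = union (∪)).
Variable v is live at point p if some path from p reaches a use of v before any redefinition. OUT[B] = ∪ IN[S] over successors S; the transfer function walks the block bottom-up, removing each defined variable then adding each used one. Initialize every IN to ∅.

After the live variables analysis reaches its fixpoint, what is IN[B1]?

Converged values:
  B0:  IN={a, b, c, e}  OUT={a, b, c, d, e}
  B1:  IN={a, b, c, d}  OUT={a, b, d, e}
  B2:  IN={a, d, e}  OUT={a, b, d, e}
  B3:  IN={a, b, d, e}  OUT={a, b, d, e}
  B4:  IN={a, b, d, e}  OUT={a, b, c, d, e}
  B5:  IN={a, b, d, e}  OUT={a, b, d, e}
  B6:  IN={b, d, e}  OUT={b, c, d, e}
  B7:  IN={b, c, d, e}  OUT={b, d, e}
  B8:  IN={b, d, e}  OUT={}

Merge at B1: OUT[B1] = IN[B2] ⊔ IN[B4] = {a, b, d, e}
Applying B1's transfer function to that OUT value gives IN[B1] (row B1 above).

Answer: {a, b, c, d}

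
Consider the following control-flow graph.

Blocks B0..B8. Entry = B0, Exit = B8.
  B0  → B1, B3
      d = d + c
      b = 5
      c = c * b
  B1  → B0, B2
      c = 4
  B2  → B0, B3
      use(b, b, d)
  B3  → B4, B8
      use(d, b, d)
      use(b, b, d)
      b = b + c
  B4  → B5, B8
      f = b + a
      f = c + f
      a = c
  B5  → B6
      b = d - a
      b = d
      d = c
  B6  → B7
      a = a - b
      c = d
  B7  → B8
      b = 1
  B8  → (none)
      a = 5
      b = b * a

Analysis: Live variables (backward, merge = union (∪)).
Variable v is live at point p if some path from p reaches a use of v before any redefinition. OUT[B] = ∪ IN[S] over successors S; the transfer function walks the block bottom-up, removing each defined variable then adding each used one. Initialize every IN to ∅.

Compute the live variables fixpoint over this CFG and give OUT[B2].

Fixpoint table:
  B0: | IN={a, c, d} | OUT={a, b, c, d}
  B1: | IN={a, b, d} | OUT={a, b, c, d}
  B2: | IN={a, b, c, d} | OUT={a, b, c, d}
  B3: | IN={a, b, c, d} | OUT={a, b, c, d}
  B4: | IN={a, b, c, d} | OUT={a, b, c, d}
  B5: | IN={a, c, d} | OUT={a, b, d}
  B6: | IN={a, b, d} | OUT={}
  B7: | IN={} | OUT={b}
  B8: | IN={b} | OUT={}

Merge at B2: OUT[B2] = IN[B0] ⊔ IN[B3] = {a, b, c, d}

Answer: {a, b, c, d}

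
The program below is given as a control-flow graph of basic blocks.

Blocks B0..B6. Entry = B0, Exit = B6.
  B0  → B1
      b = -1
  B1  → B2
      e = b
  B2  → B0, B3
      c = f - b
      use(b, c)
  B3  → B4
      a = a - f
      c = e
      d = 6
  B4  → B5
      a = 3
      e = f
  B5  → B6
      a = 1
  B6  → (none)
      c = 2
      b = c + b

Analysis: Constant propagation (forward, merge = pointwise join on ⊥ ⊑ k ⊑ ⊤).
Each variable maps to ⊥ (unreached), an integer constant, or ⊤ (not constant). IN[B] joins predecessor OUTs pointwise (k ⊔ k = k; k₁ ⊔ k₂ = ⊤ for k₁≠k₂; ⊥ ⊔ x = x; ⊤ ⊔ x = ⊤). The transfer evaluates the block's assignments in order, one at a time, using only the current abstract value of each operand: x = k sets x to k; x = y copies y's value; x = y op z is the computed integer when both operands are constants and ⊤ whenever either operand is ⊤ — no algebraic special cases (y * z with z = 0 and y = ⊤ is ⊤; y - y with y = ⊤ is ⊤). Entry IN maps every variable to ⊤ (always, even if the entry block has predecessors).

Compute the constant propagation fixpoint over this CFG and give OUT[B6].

Answer: {a: 1, b: 1, c: 2, d: 6, e: ⊤, f: ⊤}

Trace:
Per-block solution:
  B0:   IN=(all ⊤)   OUT={b:-1; rest ⊤}
  B1:   IN={b:-1; rest ⊤}   OUT={b:-1, e:-1; rest ⊤}
  B2:   IN={b:-1, e:-1; rest ⊤}   OUT={b:-1, e:-1; rest ⊤}
  B3:   IN={b:-1, e:-1; rest ⊤}   OUT={b:-1, c:-1, d:6, e:-1; rest ⊤}
  B4:   IN={b:-1, c:-1, d:6, e:-1; rest ⊤}   OUT={a:3, b:-1, c:-1, d:6; rest ⊤}
  B5:   IN={a:3, b:-1, c:-1, d:6; rest ⊤}   OUT={a:1, b:-1, c:-1, d:6; rest ⊤}
  B6:   IN={a:1, b:-1, c:-1, d:6; rest ⊤}   OUT={a:1, b:1, c:2, d:6; rest ⊤}

Merge at B6: IN[B6] = OUT[B5] = {a: 1, b: -1, c: -1, d: 6, e: ⊤, f: ⊤}
Applying B6's transfer function to that IN value gives OUT[B6] (row B6 above).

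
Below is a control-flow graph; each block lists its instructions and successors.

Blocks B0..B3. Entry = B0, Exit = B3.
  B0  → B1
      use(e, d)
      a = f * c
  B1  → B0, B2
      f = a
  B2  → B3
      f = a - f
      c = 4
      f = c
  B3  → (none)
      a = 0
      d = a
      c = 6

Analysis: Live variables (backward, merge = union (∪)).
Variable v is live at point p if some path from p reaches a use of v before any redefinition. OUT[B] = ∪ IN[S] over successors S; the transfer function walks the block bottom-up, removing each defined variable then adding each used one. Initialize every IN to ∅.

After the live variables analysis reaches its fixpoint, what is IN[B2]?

Answer: {a, f}

Trace:
Per-block solution:
  B0:  IN={c, d, e, f}  OUT={a, c, d, e}
  B1:  IN={a, c, d, e}  OUT={a, c, d, e, f}
  B2:  IN={a, f}  OUT={}
  B3:  IN={}  OUT={}

Merge at B2: OUT[B2] = IN[B3] = {}
Applying B2's transfer function to that OUT value gives IN[B2] (row B2 above).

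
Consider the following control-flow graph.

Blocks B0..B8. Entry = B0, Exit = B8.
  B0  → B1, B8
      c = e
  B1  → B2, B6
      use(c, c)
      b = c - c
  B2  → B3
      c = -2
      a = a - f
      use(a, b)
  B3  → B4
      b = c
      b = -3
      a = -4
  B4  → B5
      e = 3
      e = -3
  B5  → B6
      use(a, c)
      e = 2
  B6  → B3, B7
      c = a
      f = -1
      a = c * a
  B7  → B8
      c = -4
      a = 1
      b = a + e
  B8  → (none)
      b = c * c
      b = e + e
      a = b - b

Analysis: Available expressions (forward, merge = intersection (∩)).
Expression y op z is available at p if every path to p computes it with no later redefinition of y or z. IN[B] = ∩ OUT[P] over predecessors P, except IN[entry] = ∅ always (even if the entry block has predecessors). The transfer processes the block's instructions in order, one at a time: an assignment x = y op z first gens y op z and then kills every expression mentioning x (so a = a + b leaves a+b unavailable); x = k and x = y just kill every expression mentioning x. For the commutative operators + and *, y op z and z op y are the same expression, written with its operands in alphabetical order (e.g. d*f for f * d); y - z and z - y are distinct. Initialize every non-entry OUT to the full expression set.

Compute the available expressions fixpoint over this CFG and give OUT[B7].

Answer: {a+e}

Derivation:
Converged values:
  B0:  IN={}  OUT={}
  B1:  IN={}  OUT={c-c}
  B2:  IN={c-c}  OUT={}
  B3:  IN={}  OUT={}
  B4:  IN={}  OUT={}
  B5:  IN={}  OUT={}
  B6:  IN={}  OUT={}
  B7:  IN={}  OUT={a+e}
  B8:  IN={}  OUT={b-b, c*c, e+e}

Merge at B7: IN[B7] = OUT[B6] = {}
Applying B7's transfer function to that IN value gives OUT[B7] (row B7 above).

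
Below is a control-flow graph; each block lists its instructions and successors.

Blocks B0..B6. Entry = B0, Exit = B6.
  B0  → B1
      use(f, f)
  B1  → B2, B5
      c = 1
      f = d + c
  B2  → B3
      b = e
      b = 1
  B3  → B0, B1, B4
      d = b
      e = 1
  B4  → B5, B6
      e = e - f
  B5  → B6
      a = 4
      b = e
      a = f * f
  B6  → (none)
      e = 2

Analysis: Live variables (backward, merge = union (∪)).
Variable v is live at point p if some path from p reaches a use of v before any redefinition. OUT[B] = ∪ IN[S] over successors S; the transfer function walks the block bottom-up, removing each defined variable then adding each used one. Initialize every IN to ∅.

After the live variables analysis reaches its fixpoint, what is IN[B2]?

Answer: {e, f}

Trace:
Fixpoint table:
  B0: | IN={d, e, f} | OUT={d, e}
  B1: | IN={d, e} | OUT={e, f}
  B2: | IN={e, f} | OUT={b, f}
  B3: | IN={b, f} | OUT={d, e, f}
  B4: | IN={e, f} | OUT={e, f}
  B5: | IN={e, f} | OUT={}
  B6: | IN={} | OUT={}

Merge at B2: OUT[B2] = IN[B3] = {b, f}
Applying B2's transfer function to that OUT value gives IN[B2] (row B2 above).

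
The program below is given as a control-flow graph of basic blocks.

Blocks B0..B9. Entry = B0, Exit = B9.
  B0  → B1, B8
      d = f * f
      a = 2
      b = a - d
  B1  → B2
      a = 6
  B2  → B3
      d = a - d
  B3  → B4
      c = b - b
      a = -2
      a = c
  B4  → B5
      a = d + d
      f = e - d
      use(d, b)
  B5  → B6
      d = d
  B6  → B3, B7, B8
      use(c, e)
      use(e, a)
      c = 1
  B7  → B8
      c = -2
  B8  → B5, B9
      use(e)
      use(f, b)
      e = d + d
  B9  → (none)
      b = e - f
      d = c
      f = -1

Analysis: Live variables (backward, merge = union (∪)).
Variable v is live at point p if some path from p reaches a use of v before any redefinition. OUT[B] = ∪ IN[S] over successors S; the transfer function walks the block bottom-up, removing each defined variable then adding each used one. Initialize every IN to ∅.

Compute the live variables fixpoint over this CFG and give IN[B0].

Converged values:
  B0:  IN={c, e, f}  OUT={a, b, c, d, e, f}
  B1:  IN={b, d, e}  OUT={a, b, d, e}
  B2:  IN={a, b, d, e}  OUT={b, d, e}
  B3:  IN={b, d, e}  OUT={b, c, d, e}
  B4:  IN={b, c, d, e}  OUT={a, b, c, d, e, f}
  B5:  IN={a, b, c, d, e, f}  OUT={a, b, c, d, e, f}
  B6:  IN={a, b, c, d, e, f}  OUT={a, b, c, d, e, f}
  B7:  IN={a, b, d, e, f}  OUT={a, b, c, d, e, f}
  B8:  IN={a, b, c, d, e, f}  OUT={a, b, c, d, e, f}
  B9:  IN={c, e, f}  OUT={}

Merge at B0: OUT[B0] = IN[B1] ⊔ IN[B8] = {a, b, c, d, e, f}
Applying B0's transfer function to that OUT value gives IN[B0] (row B0 above).

Answer: {c, e, f}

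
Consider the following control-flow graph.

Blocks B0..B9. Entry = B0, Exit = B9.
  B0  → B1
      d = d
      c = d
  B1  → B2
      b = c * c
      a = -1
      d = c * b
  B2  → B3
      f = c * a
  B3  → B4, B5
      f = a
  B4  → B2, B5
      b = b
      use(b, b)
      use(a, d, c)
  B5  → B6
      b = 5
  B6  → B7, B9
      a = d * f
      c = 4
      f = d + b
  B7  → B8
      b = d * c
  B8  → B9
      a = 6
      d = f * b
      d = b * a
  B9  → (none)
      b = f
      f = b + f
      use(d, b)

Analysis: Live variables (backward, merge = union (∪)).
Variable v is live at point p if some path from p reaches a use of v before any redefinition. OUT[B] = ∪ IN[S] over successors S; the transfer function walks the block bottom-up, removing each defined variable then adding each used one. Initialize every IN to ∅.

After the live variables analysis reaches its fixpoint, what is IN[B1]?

Answer: {c}

Working:
Per-block solution:
  B0:   IN={d}   OUT={c}
  B1:   IN={c}   OUT={a, b, c, d}
  B2:   IN={a, b, c, d}   OUT={a, b, c, d}
  B3:   IN={a, b, c, d}   OUT={a, b, c, d, f}
  B4:   IN={a, b, c, d, f}   OUT={a, b, c, d, f}
  B5:   IN={d, f}   OUT={b, d, f}
  B6:   IN={b, d, f}   OUT={c, d, f}
  B7:   IN={c, d, f}   OUT={b, f}
  B8:   IN={b, f}   OUT={d, f}
  B9:   IN={d, f}   OUT={}

Merge at B1: OUT[B1] = IN[B2] = {a, b, c, d}
Applying B1's transfer function to that OUT value gives IN[B1] (row B1 above).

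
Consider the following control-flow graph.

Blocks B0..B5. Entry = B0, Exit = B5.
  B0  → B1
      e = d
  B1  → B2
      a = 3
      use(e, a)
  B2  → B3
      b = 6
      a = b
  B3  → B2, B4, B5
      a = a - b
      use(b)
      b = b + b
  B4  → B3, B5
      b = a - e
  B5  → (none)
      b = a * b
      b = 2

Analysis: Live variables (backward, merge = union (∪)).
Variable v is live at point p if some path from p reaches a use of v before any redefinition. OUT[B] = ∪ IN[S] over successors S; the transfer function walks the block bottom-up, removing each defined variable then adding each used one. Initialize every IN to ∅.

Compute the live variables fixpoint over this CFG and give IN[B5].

Answer: {a, b}

Trace:
Converged values:
  B0: | IN={d} | OUT={e}
  B1: | IN={e} | OUT={e}
  B2: | IN={e} | OUT={a, b, e}
  B3: | IN={a, b, e} | OUT={a, b, e}
  B4: | IN={a, e} | OUT={a, b, e}
  B5: | IN={a, b} | OUT={}

B5 is the boundary node: OUT[B5] = {}
Applying B5's transfer function to that OUT value gives IN[B5] (row B5 above).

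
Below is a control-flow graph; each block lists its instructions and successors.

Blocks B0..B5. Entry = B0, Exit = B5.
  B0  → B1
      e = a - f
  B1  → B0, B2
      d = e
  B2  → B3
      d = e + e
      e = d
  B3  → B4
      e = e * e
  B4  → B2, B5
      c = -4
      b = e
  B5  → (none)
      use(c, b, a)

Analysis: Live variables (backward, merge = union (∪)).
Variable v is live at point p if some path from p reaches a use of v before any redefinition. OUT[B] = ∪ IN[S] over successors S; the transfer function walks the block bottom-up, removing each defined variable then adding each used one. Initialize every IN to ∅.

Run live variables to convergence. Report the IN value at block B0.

Per-block solution:
  B0: | IN={a, f} | OUT={a, e, f}
  B1: | IN={a, e, f} | OUT={a, e, f}
  B2: | IN={a, e} | OUT={a, e}
  B3: | IN={a, e} | OUT={a, e}
  B4: | IN={a, e} | OUT={a, b, c, e}
  B5: | IN={a, b, c} | OUT={}

Merge at B0: OUT[B0] = IN[B1] = {a, e, f}
Applying B0's transfer function to that OUT value gives IN[B0] (row B0 above).

Answer: {a, f}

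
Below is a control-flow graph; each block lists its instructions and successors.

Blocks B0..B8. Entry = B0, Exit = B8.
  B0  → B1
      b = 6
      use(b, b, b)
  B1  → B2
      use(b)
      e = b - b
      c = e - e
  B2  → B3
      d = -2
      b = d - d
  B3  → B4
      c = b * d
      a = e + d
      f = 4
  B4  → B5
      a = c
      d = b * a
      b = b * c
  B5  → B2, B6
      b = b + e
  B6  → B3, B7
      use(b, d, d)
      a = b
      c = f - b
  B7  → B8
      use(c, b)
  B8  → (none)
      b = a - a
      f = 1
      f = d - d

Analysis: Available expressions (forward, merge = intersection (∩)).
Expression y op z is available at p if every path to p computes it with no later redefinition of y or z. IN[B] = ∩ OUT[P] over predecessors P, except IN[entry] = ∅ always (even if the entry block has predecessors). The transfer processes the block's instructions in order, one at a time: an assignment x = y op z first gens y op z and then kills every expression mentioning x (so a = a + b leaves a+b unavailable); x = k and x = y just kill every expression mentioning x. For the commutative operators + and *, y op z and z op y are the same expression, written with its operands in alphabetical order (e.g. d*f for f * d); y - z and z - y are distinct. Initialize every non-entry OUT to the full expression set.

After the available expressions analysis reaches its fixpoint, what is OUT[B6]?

Answer: {e-e, f-b}

Derivation:
Converged values:
  B0:  IN={}  OUT={}
  B1:  IN={}  OUT={b-b, e-e}
  B2:  IN={e-e}  OUT={d-d, e-e}
  B3:  IN={e-e}  OUT={b*d, d+e, e-e}
  B4:  IN={b*d, d+e, e-e}  OUT={e-e}
  B5:  IN={e-e}  OUT={e-e}
  B6:  IN={e-e}  OUT={e-e, f-b}
  B7:  IN={e-e, f-b}  OUT={e-e, f-b}
  B8:  IN={e-e, f-b}  OUT={a-a, d-d, e-e}

Merge at B6: IN[B6] = OUT[B5] = {e-e}
Applying B6's transfer function to that IN value gives OUT[B6] (row B6 above).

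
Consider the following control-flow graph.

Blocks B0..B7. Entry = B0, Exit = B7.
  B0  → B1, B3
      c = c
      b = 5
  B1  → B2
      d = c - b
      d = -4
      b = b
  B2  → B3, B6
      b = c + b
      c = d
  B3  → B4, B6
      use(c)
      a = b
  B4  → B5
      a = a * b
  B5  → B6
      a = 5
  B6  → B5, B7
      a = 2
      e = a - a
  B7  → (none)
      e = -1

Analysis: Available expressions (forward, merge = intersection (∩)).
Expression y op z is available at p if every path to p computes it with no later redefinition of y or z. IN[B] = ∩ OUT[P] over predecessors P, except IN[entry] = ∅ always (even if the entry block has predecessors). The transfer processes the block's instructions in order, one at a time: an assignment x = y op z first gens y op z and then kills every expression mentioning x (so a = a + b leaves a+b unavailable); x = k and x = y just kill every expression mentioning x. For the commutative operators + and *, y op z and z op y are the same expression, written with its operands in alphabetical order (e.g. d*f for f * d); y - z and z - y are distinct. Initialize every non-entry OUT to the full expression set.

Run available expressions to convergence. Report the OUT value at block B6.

Answer: {a-a}

Derivation:
Per-block solution:
  B0: | IN={} | OUT={}
  B1: | IN={} | OUT={}
  B2: | IN={} | OUT={}
  B3: | IN={} | OUT={}
  B4: | IN={} | OUT={}
  B5: | IN={} | OUT={}
  B6: | IN={} | OUT={a-a}
  B7: | IN={a-a} | OUT={a-a}

Merge at B6: IN[B6] = OUT[B2] ∩ OUT[B3] ∩ OUT[B5] = {}
Applying B6's transfer function to that IN value gives OUT[B6] (row B6 above).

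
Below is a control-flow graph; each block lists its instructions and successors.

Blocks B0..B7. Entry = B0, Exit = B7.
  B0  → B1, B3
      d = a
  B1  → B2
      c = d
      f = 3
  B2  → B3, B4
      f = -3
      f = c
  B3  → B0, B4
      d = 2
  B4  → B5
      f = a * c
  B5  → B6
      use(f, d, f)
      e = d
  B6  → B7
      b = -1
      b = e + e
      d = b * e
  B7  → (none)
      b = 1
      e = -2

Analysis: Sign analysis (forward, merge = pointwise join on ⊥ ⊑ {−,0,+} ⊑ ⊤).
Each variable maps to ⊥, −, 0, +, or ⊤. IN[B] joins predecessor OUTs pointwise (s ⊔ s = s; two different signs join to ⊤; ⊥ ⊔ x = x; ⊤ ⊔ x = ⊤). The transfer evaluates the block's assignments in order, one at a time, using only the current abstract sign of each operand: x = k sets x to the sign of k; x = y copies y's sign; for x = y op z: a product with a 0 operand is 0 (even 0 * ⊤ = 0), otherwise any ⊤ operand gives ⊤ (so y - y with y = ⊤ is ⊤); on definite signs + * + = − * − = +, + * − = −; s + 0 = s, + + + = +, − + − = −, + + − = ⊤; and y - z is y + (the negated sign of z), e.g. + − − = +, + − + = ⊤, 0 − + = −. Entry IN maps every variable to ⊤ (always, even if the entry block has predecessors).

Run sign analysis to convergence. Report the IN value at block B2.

Fixpoint table:
  B0:  IN=(all ⊤)  OUT=(all ⊤)
  B1:  IN=(all ⊤)  OUT={f:+; rest ⊤}
  B2:  IN={f:+; rest ⊤}  OUT=(all ⊤)
  B3:  IN=(all ⊤)  OUT={d:+; rest ⊤}
  B4:  IN=(all ⊤)  OUT=(all ⊤)
  B5:  IN=(all ⊤)  OUT=(all ⊤)
  B6:  IN=(all ⊤)  OUT=(all ⊤)
  B7:  IN=(all ⊤)  OUT={b:+, e:-; rest ⊤}

Merge at B2: IN[B2] = OUT[B1] = {a: ⊤, b: ⊤, c: ⊤, d: ⊤, e: ⊤, f: +}

Answer: {a: ⊤, b: ⊤, c: ⊤, d: ⊤, e: ⊤, f: +}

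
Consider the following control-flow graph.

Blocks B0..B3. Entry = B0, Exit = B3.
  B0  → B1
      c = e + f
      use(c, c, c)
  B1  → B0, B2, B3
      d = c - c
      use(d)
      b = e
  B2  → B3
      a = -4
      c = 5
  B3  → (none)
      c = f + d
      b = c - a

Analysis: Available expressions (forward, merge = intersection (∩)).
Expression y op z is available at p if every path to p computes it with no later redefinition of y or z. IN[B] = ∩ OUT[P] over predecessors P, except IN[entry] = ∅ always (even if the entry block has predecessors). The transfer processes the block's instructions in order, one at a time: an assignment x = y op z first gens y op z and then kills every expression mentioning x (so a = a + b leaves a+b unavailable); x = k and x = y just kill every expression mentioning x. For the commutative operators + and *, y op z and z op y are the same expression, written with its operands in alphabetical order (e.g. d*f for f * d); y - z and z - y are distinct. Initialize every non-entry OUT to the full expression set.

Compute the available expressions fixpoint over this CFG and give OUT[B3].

Fixpoint table:
  B0: | IN={} | OUT={e+f}
  B1: | IN={e+f} | OUT={c-c, e+f}
  B2: | IN={c-c, e+f} | OUT={e+f}
  B3: | IN={e+f} | OUT={c-a, d+f, e+f}

Merge at B3: IN[B3] = OUT[B1] ∩ OUT[B2] = {e+f}
Applying B3's transfer function to that IN value gives OUT[B3] (row B3 above).

Answer: {c-a, d+f, e+f}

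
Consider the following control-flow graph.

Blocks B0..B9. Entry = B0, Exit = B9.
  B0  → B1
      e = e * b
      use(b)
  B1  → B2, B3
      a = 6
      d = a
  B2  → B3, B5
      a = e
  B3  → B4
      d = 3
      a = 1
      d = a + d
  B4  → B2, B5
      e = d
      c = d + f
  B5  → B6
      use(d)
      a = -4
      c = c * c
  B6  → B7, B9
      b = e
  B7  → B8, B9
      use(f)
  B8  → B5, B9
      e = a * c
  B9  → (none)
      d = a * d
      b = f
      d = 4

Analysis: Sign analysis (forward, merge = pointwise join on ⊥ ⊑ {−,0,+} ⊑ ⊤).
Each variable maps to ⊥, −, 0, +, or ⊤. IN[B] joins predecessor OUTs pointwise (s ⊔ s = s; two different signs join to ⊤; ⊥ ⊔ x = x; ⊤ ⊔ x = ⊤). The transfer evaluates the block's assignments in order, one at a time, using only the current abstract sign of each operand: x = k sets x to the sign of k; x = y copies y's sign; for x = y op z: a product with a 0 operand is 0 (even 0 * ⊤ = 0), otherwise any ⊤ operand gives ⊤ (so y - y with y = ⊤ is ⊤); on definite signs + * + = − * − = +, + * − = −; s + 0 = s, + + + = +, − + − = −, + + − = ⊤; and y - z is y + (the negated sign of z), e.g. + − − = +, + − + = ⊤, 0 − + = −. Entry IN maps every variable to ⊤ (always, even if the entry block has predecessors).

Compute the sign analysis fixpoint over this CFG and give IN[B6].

Converged values:
  B0:  IN=(all ⊤)  OUT=(all ⊤)
  B1:  IN=(all ⊤)  OUT={a:+, d:+; rest ⊤}
  B2:  IN={a:+, d:+; rest ⊤}  OUT={d:+; rest ⊤}
  B3:  IN={d:+; rest ⊤}  OUT={a:+, d:+; rest ⊤}
  B4:  IN={a:+, d:+; rest ⊤}  OUT={a:+, d:+, e:+; rest ⊤}
  B5:  IN={d:+; rest ⊤}  OUT={a:-, d:+; rest ⊤}
  B6:  IN={a:-, d:+; rest ⊤}  OUT={a:-, d:+; rest ⊤}
  B7:  IN={a:-, d:+; rest ⊤}  OUT={a:-, d:+; rest ⊤}
  B8:  IN={a:-, d:+; rest ⊤}  OUT={a:-, d:+; rest ⊤}
  B9:  IN={a:-, d:+; rest ⊤}  OUT={a:-, d:+; rest ⊤}

Merge at B6: IN[B6] = OUT[B5] = {a: -, b: ⊤, c: ⊤, d: +, e: ⊤, f: ⊤}

Answer: {a: -, b: ⊤, c: ⊤, d: +, e: ⊤, f: ⊤}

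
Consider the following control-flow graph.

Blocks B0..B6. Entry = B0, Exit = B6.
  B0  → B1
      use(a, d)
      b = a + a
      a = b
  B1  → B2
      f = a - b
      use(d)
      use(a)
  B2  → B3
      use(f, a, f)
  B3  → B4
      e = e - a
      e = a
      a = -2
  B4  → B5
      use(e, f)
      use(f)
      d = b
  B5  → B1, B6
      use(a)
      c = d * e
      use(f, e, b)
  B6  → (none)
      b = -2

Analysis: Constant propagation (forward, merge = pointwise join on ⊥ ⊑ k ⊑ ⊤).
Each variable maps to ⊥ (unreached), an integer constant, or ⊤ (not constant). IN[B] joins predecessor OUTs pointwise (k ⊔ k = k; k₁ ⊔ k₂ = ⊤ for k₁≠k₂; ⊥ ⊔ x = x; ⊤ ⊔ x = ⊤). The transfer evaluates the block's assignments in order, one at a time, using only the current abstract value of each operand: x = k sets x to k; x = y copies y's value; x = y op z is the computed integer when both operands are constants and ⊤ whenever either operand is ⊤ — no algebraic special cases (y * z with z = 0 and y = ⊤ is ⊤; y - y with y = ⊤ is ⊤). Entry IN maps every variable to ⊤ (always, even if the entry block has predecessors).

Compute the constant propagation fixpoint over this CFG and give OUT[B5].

Fixpoint table:
  B0: | IN=(all ⊤) | OUT=(all ⊤)
  B1: | IN=(all ⊤) | OUT=(all ⊤)
  B2: | IN=(all ⊤) | OUT=(all ⊤)
  B3: | IN=(all ⊤) | OUT={a:-2; rest ⊤}
  B4: | IN={a:-2; rest ⊤} | OUT={a:-2; rest ⊤}
  B5: | IN={a:-2; rest ⊤} | OUT={a:-2; rest ⊤}
  B6: | IN={a:-2; rest ⊤} | OUT={a:-2, b:-2; rest ⊤}

Merge at B5: IN[B5] = OUT[B4] = {a: -2, b: ⊤, c: ⊤, d: ⊤, e: ⊤, f: ⊤}
Applying B5's transfer function to that IN value gives OUT[B5] (row B5 above).

Answer: {a: -2, b: ⊤, c: ⊤, d: ⊤, e: ⊤, f: ⊤}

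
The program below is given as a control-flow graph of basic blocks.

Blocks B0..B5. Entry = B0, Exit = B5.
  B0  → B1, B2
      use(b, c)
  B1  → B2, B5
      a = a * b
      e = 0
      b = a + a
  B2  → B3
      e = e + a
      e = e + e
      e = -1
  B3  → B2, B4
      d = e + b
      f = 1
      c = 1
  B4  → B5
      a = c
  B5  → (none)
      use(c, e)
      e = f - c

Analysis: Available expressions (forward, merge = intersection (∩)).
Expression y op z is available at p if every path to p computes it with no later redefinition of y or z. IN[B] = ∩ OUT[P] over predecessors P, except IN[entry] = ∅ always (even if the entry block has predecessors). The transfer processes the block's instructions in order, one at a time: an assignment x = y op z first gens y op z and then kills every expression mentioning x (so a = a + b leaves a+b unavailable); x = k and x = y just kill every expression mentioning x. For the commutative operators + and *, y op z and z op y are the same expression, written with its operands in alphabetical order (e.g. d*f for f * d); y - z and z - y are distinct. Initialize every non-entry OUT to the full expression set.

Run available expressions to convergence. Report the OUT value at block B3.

Answer: {b+e}

Working:
Fixpoint table:
  B0: | IN={} | OUT={}
  B1: | IN={} | OUT={a+a}
  B2: | IN={} | OUT={}
  B3: | IN={} | OUT={b+e}
  B4: | IN={b+e} | OUT={b+e}
  B5: | IN={} | OUT={f-c}

Merge at B3: IN[B3] = OUT[B2] = {}
Applying B3's transfer function to that IN value gives OUT[B3] (row B3 above).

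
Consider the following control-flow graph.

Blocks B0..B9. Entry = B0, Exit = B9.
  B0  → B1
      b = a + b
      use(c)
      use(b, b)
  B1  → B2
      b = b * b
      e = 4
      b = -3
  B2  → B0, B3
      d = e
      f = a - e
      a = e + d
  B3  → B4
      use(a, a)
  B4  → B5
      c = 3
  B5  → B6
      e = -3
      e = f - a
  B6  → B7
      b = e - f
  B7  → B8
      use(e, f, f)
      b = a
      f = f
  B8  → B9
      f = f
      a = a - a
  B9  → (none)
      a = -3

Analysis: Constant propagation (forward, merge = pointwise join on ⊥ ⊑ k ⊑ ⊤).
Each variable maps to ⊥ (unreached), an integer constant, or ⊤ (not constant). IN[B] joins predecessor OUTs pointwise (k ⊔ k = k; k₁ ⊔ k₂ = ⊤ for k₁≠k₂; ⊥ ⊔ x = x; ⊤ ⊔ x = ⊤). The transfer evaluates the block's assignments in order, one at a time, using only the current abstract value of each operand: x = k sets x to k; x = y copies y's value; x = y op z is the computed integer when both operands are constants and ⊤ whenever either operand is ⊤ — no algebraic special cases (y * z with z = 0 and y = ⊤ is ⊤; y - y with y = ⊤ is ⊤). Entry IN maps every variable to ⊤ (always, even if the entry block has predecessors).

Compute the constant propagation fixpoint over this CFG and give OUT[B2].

Answer: {a: 8, b: -3, c: ⊤, d: 4, e: 4, f: ⊤}

Working:
Converged values:
  B0:  IN=(all ⊤)  OUT=(all ⊤)
  B1:  IN=(all ⊤)  OUT={b:-3, e:4; rest ⊤}
  B2:  IN={b:-3, e:4; rest ⊤}  OUT={a:8, b:-3, d:4, e:4; rest ⊤}
  B3:  IN={a:8, b:-3, d:4, e:4; rest ⊤}  OUT={a:8, b:-3, d:4, e:4; rest ⊤}
  B4:  IN={a:8, b:-3, d:4, e:4; rest ⊤}  OUT={a:8, b:-3, c:3, d:4, e:4; rest ⊤}
  B5:  IN={a:8, b:-3, c:3, d:4, e:4; rest ⊤}  OUT={a:8, b:-3, c:3, d:4; rest ⊤}
  B6:  IN={a:8, b:-3, c:3, d:4; rest ⊤}  OUT={a:8, c:3, d:4; rest ⊤}
  B7:  IN={a:8, c:3, d:4; rest ⊤}  OUT={a:8, b:8, c:3, d:4; rest ⊤}
  B8:  IN={a:8, b:8, c:3, d:4; rest ⊤}  OUT={a:0, b:8, c:3, d:4; rest ⊤}
  B9:  IN={a:0, b:8, c:3, d:4; rest ⊤}  OUT={a:-3, b:8, c:3, d:4; rest ⊤}

Merge at B2: IN[B2] = OUT[B1] = {a: ⊤, b: -3, c: ⊤, d: ⊤, e: 4, f: ⊤}
Applying B2's transfer function to that IN value gives OUT[B2] (row B2 above).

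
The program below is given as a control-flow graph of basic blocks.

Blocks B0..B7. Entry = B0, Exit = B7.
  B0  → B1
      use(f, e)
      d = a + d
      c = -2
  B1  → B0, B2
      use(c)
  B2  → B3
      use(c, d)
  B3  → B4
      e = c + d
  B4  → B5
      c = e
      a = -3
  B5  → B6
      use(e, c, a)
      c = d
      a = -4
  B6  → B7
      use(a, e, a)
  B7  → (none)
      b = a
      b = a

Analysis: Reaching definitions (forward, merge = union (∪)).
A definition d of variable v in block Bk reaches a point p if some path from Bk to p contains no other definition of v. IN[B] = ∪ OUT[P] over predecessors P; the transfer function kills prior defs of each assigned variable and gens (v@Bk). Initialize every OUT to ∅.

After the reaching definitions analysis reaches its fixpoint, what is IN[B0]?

Per-block solution:
  B0: | IN={c@B0, d@B0} | OUT={c@B0, d@B0}
  B1: | IN={c@B0, d@B0} | OUT={c@B0, d@B0}
  B2: | IN={c@B0, d@B0} | OUT={c@B0, d@B0}
  B3: | IN={c@B0, d@B0} | OUT={c@B0, d@B0, e@B3}
  B4: | IN={c@B0, d@B0, e@B3} | OUT={a@B4, c@B4, d@B0, e@B3}
  B5: | IN={a@B4, c@B4, d@B0, e@B3} | OUT={a@B5, c@B5, d@B0, e@B3}
  B6: | IN={a@B5, c@B5, d@B0, e@B3} | OUT={a@B5, c@B5, d@B0, e@B3}
  B7: | IN={a@B5, c@B5, d@B0, e@B3} | OUT={a@B5, b@B7, c@B5, d@B0, e@B3}

Merge at B0 (entry node, so the boundary value {} is joined with the incoming edge(s)): IN[B0] = {} ⊔ OUT[B1] = {c@B0, d@B0}

Answer: {c@B0, d@B0}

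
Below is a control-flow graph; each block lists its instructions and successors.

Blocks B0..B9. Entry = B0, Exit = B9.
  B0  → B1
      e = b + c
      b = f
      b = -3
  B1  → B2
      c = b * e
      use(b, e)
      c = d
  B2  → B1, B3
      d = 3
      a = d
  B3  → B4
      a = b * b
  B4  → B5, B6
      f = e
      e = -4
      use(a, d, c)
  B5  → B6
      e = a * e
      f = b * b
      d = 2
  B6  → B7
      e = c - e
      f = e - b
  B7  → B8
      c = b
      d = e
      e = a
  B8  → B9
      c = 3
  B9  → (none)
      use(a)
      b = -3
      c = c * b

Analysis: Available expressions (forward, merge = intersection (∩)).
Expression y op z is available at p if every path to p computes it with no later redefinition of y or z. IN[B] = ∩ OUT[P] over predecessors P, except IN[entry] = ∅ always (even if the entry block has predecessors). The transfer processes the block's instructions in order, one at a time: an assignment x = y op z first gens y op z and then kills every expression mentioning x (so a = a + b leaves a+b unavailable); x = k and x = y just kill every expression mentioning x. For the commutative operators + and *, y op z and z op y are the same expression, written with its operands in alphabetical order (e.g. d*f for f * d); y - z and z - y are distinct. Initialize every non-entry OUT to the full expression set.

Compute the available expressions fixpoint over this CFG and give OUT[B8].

Per-block solution:
  B0:   IN={}   OUT={}
  B1:   IN={}   OUT={b*e}
  B2:   IN={b*e}   OUT={b*e}
  B3:   IN={b*e}   OUT={b*b, b*e}
  B4:   IN={b*b, b*e}   OUT={b*b}
  B5:   IN={b*b}   OUT={b*b}
  B6:   IN={b*b}   OUT={b*b, e-b}
  B7:   IN={b*b, e-b}   OUT={b*b}
  B8:   IN={b*b}   OUT={b*b}
  B9:   IN={b*b}   OUT={}

Merge at B8: IN[B8] = OUT[B7] = {b*b}
Applying B8's transfer function to that IN value gives OUT[B8] (row B8 above).

Answer: {b*b}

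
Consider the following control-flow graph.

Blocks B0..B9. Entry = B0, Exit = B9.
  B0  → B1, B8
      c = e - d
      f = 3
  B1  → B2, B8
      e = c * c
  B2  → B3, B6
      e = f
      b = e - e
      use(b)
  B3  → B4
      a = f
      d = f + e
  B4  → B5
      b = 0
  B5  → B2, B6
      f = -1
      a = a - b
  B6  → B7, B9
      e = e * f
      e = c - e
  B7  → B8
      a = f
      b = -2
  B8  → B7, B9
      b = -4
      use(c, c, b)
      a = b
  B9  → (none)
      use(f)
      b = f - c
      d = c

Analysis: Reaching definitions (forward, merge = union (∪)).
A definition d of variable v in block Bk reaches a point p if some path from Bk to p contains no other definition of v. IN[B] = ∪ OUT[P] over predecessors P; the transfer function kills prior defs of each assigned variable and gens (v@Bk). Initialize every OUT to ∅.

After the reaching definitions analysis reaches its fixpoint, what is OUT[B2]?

Answer: {a@B5, b@B2, c@B0, d@B3, e@B2, f@B0, f@B5}

Trace:
Fixpoint table:
  B0: | IN={} | OUT={c@B0, f@B0}
  B1: | IN={c@B0, f@B0} | OUT={c@B0, e@B1, f@B0}
  B2: | IN={a@B5, b@B4, c@B0, d@B3, e@B1, e@B2, f@B0, f@B5} | OUT={a@B5, b@B2, c@B0, d@B3, e@B2, f@B0, f@B5}
  B3: | IN={a@B5, b@B2, c@B0, d@B3, e@B2, f@B0, f@B5} | OUT={a@B3, b@B2, c@B0, d@B3, e@B2, f@B0, f@B5}
  B4: | IN={a@B3, b@B2, c@B0, d@B3, e@B2, f@B0, f@B5} | OUT={a@B3, b@B4, c@B0, d@B3, e@B2, f@B0, f@B5}
  B5: | IN={a@B3, b@B4, c@B0, d@B3, e@B2, f@B0, f@B5} | OUT={a@B5, b@B4, c@B0, d@B3, e@B2, f@B5}
  B6: | IN={a@B5, b@B2, b@B4, c@B0, d@B3, e@B2, f@B0, f@B5} | OUT={a@B5, b@B2, b@B4, c@B0, d@B3, e@B6, f@B0, f@B5}
  B7: | IN={a@B5, a@B8, b@B2, b@B4, b@B8, c@B0, d@B3, e@B1, e@B6, f@B0, f@B5} | OUT={a@B7, b@B7, c@B0, d@B3, e@B1, e@B6, f@B0, f@B5}
  B8: | IN={a@B7, b@B7, c@B0, d@B3, e@B1, e@B6, f@B0, f@B5} | OUT={a@B8, b@B8, c@B0, d@B3, e@B1, e@B6, f@B0, f@B5}
  B9: | IN={a@B5, a@B8, b@B2, b@B4, b@B8, c@B0, d@B3, e@B1, e@B6, f@B0, f@B5} | OUT={a@B5, a@B8, b@B9, c@B0, d@B9, e@B1, e@B6, f@B0, f@B5}

Merge at B2: IN[B2] = OUT[B1] ⊔ OUT[B5] = {a@B5, b@B4, c@B0, d@B3, e@B1, e@B2, f@B0, f@B5}
Applying B2's transfer function to that IN value gives OUT[B2] (row B2 above).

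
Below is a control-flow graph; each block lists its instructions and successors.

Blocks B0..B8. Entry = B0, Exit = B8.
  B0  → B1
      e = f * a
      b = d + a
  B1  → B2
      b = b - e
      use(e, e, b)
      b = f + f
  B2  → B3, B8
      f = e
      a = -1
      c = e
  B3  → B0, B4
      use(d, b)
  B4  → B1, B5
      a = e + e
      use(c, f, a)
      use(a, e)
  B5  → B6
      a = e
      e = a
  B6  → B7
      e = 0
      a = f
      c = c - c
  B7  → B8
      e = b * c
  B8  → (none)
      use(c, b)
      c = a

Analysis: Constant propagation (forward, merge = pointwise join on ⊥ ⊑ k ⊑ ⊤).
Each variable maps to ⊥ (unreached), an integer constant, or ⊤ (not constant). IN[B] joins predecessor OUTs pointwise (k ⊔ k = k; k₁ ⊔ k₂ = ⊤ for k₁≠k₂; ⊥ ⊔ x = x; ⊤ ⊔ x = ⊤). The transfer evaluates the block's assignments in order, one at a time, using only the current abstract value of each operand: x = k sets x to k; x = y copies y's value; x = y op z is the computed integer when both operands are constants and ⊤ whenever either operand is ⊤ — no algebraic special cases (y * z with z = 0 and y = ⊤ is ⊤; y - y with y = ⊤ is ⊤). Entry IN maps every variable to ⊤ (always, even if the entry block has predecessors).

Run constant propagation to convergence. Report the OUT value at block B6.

Answer: {a: ⊤, b: ⊤, c: ⊤, d: ⊤, e: 0, f: ⊤}

Trace:
Per-block solution:
  B0:  IN=(all ⊤)  OUT=(all ⊤)
  B1:  IN=(all ⊤)  OUT=(all ⊤)
  B2:  IN=(all ⊤)  OUT={a:-1; rest ⊤}
  B3:  IN={a:-1; rest ⊤}  OUT={a:-1; rest ⊤}
  B4:  IN={a:-1; rest ⊤}  OUT=(all ⊤)
  B5:  IN=(all ⊤)  OUT=(all ⊤)
  B6:  IN=(all ⊤)  OUT={e:0; rest ⊤}
  B7:  IN={e:0; rest ⊤}  OUT=(all ⊤)
  B8:  IN=(all ⊤)  OUT=(all ⊤)

Merge at B6: IN[B6] = OUT[B5] = {a: ⊤, b: ⊤, c: ⊤, d: ⊤, e: ⊤, f: ⊤}
Applying B6's transfer function to that IN value gives OUT[B6] (row B6 above).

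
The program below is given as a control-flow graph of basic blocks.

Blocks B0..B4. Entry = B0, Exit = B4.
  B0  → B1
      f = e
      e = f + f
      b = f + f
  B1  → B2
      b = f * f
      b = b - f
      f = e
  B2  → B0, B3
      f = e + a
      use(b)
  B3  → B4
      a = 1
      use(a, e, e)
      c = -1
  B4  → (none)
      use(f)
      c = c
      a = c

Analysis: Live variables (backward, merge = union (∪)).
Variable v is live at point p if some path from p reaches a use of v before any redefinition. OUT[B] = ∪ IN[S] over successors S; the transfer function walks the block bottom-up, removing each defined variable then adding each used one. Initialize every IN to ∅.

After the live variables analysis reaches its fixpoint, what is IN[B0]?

Answer: {a, e}

Working:
Per-block solution:
  B0: | IN={a, e} | OUT={a, e, f}
  B1: | IN={a, e, f} | OUT={a, b, e}
  B2: | IN={a, b, e} | OUT={a, e, f}
  B3: | IN={e, f} | OUT={c, f}
  B4: | IN={c, f} | OUT={}

Merge at B0: OUT[B0] = IN[B1] = {a, e, f}
Applying B0's transfer function to that OUT value gives IN[B0] (row B0 above).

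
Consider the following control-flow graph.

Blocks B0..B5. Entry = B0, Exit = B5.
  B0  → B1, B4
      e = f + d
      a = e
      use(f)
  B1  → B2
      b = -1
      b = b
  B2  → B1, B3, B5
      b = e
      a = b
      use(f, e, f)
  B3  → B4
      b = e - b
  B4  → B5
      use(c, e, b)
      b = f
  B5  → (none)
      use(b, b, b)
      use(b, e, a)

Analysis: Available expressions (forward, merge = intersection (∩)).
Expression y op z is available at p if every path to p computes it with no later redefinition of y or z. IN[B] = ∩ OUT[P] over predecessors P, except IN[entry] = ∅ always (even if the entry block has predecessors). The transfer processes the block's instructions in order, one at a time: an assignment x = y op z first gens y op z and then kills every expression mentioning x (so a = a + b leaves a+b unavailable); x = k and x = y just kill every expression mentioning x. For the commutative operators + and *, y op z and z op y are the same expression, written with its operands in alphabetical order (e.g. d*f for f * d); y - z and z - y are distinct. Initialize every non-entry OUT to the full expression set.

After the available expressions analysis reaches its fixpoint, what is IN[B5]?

Per-block solution:
  B0: | IN={} | OUT={d+f}
  B1: | IN={d+f} | OUT={d+f}
  B2: | IN={d+f} | OUT={d+f}
  B3: | IN={d+f} | OUT={d+f}
  B4: | IN={d+f} | OUT={d+f}
  B5: | IN={d+f} | OUT={d+f}

Merge at B5: IN[B5] = OUT[B2] ∩ OUT[B4] = {d+f}

Answer: {d+f}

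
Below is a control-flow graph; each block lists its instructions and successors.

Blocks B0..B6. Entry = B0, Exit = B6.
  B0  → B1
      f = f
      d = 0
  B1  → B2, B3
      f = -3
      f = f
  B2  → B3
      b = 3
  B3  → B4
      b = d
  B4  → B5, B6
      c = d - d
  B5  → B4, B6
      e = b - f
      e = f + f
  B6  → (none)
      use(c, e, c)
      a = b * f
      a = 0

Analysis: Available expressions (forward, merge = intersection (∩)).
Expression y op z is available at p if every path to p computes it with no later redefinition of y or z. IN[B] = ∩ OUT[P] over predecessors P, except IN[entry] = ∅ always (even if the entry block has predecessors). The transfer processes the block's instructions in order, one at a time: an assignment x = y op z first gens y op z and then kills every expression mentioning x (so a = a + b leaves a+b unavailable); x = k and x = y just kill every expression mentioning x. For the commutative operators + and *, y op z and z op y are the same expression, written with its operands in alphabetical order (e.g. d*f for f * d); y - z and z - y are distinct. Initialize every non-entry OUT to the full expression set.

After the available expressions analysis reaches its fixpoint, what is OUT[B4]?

Per-block solution:
  B0:   IN={}   OUT={}
  B1:   IN={}   OUT={}
  B2:   IN={}   OUT={}
  B3:   IN={}   OUT={}
  B4:   IN={}   OUT={d-d}
  B5:   IN={d-d}   OUT={b-f, d-d, f+f}
  B6:   IN={d-d}   OUT={b*f, d-d}

Merge at B4: IN[B4] = OUT[B3] ∩ OUT[B5] = {}
Applying B4's transfer function to that IN value gives OUT[B4] (row B4 above).

Answer: {d-d}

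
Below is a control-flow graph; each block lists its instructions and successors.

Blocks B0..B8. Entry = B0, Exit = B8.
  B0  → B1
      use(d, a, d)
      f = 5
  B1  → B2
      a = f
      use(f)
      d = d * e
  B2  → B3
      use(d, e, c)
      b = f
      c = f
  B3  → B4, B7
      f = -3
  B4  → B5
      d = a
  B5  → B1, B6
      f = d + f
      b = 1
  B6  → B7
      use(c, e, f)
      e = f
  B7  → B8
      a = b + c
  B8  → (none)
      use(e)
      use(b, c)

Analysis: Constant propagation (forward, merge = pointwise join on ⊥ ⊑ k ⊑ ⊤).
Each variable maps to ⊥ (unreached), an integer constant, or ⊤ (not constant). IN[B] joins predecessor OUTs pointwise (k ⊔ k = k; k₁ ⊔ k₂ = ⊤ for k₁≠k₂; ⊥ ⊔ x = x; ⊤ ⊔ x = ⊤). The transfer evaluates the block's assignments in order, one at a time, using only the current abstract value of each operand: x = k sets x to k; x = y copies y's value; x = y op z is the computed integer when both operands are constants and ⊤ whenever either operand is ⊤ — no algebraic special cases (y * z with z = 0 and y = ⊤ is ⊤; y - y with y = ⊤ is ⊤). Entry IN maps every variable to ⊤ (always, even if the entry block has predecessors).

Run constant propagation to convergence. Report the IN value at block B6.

Answer: {a: ⊤, b: 1, c: ⊤, d: ⊤, e: ⊤, f: ⊤}

Derivation:
Fixpoint table:
  B0:  IN=(all ⊤)  OUT={f:5; rest ⊤}
  B1:  IN=(all ⊤)  OUT=(all ⊤)
  B2:  IN=(all ⊤)  OUT=(all ⊤)
  B3:  IN=(all ⊤)  OUT={f:-3; rest ⊤}
  B4:  IN={f:-3; rest ⊤}  OUT={f:-3; rest ⊤}
  B5:  IN={f:-3; rest ⊤}  OUT={b:1; rest ⊤}
  B6:  IN={b:1; rest ⊤}  OUT={b:1; rest ⊤}
  B7:  IN=(all ⊤)  OUT=(all ⊤)
  B8:  IN=(all ⊤)  OUT=(all ⊤)

Merge at B6: IN[B6] = OUT[B5] = {a: ⊤, b: 1, c: ⊤, d: ⊤, e: ⊤, f: ⊤}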